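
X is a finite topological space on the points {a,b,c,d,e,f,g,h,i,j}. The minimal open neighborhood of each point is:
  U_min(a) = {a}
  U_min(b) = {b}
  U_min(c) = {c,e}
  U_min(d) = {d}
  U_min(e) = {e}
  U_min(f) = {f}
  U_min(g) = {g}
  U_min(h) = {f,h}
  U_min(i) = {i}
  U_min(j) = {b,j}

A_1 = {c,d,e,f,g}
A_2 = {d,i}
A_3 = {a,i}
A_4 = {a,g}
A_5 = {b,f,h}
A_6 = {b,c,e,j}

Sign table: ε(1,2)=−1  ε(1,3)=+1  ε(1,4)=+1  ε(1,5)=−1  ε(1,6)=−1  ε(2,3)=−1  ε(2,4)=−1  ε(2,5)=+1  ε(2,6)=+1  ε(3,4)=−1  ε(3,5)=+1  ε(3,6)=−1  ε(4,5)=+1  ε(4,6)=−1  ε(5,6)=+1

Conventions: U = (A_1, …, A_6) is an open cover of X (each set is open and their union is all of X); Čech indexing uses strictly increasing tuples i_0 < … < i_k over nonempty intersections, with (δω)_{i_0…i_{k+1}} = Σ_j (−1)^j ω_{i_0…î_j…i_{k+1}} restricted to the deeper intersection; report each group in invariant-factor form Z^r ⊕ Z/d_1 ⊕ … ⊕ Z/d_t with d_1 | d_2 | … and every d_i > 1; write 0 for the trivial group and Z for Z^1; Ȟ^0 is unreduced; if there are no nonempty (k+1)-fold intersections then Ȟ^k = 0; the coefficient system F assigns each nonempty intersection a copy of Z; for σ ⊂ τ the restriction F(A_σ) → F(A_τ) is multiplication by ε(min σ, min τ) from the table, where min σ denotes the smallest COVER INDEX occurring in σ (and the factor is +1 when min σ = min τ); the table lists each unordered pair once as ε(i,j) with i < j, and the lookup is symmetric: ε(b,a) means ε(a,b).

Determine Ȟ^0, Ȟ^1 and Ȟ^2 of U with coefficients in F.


intersection data:
  A12={d} A14={g} A15={f} A16={c,e} A23={i} A34={a} A56={b}
C dims 6,7; δ0: rk 6, SNF 1^5·2
Ȟ^0 = (6 − 6) − 0 = 0, so Ȟ^0 ≅ 0
Ȟ^1 = (7 − 0) − 6 = 1 plus torsion [2], so Ȟ^1 ≅ Z ⊕ Z/2
Ȟ^2 = (0 − 0) − 0 = 0, so Ȟ^2 ≅ 0

Ȟ^0 = 0; Ȟ^1 = Z ⊕ Z/2; Ȟ^2 = 0


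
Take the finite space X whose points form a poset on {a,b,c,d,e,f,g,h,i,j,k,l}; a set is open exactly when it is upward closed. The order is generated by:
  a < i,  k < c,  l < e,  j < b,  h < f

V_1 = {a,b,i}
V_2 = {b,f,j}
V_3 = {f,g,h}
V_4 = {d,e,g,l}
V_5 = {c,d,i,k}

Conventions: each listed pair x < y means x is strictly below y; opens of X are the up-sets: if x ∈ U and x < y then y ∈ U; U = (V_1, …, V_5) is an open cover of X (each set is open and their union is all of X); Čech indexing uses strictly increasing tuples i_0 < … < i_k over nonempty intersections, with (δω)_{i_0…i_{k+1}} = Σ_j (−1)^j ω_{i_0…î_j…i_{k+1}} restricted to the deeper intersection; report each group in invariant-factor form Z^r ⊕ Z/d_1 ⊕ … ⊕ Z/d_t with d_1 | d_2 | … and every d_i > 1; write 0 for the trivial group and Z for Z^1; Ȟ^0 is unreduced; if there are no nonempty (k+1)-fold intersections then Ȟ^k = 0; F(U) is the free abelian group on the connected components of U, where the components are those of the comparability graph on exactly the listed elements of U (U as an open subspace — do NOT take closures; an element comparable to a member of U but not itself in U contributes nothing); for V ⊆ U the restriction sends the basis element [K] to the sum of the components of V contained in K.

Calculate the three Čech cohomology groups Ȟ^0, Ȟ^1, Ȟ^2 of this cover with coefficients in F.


Ȟ^0(U;F) ≅ Z^7,  Ȟ^1(U;F) ≅ 0,  Ȟ^2(U;F) ≅ 0

nonempty overlaps:
  V12={b} V15={i} V23={f} V34={g} V45={d}
components per intersection:
  V1: {a,i} {b}
  V2: {b,j} {f}
  V3: {f,h} {g}
  V4: {d} {e,l} {g}
  V5: {c,k} {d} {i}
  V12: {b}
  V15: {i}
  V23: {f}
  V34: {g}
  V45: {d}
C dims 12,5; δ0: rk 5, SNF 1^5
degree 0: 12−5−0 = 7 → Ȟ^0 ≅ Z^7
degree 1: 5−0−5 = 0 → Ȟ^1 ≅ 0
degree 2: 0−0−0 = 0 → Ȟ^2 ≅ 0


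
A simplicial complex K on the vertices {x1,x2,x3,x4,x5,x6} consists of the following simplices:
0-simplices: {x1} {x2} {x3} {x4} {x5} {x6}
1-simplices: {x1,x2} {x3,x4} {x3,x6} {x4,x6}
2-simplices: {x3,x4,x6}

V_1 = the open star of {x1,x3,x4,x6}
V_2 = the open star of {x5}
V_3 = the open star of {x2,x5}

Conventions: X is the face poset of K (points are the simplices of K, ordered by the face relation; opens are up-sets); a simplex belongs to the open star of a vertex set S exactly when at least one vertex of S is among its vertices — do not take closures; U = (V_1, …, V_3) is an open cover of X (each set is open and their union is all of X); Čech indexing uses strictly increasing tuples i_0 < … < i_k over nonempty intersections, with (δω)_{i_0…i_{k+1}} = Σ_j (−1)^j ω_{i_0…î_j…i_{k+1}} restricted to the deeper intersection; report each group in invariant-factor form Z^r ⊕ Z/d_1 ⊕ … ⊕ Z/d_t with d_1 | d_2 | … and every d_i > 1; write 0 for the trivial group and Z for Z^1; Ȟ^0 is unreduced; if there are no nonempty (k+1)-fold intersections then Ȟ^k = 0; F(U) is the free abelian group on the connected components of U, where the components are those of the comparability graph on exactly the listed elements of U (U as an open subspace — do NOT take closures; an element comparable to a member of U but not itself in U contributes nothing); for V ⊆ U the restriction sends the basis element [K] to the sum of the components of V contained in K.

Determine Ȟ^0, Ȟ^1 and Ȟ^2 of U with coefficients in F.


cover nerve:
  V1={{x1},{x3},{x4},{x6},{x1,x2},{x3,x4},{x3,x6},{x4,x6},{x3,x4,x6}} V2={{x5}} V3={{x2},{x5},{x1,x2}}
  V13={{x1,x2}} V23={{x5}}
components per intersection:
  V1: {{x1},{x1,x2}} {{x3},{x4},{x6},{x3,x4},{x3,x6},{x4,x6},{x3,x4,x6}}
  V2: {{x5}}
  V3: {{x2},{x1,x2}} {{x5}}
  V13: {{x1,x2}}
  V23: {{x5}}
C dims 5,2; δ0: rk 2, SNF 1^2
Ȟ^0: (5−2)−0=3 ⇒ Z^3
Ȟ^1: (2−0)−2=0 ⇒ 0
Ȟ^2: (0−0)−0=0 ⇒ 0

Ȟ^0(U;F) ≅ Z^3,  Ȟ^1(U;F) ≅ 0,  Ȟ^2(U;F) ≅ 0


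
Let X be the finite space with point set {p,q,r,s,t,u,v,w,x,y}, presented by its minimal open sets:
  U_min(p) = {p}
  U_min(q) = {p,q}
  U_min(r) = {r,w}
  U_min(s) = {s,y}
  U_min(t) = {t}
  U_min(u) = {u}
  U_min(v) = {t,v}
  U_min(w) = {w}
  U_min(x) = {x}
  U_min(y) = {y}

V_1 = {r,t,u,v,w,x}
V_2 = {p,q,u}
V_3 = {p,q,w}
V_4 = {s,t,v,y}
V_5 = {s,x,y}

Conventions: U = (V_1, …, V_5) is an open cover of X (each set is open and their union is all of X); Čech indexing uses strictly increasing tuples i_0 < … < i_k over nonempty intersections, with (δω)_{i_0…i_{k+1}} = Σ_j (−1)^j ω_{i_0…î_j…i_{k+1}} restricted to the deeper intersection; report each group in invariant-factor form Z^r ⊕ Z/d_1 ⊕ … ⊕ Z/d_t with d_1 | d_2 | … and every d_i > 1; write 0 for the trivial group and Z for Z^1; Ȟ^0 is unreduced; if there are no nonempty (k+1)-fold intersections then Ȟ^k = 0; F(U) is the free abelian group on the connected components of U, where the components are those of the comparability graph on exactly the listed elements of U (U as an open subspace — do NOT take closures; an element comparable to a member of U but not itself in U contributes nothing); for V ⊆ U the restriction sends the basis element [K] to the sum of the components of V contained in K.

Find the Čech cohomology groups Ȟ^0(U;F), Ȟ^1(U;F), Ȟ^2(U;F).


intersection data:
  V12={u} V13={w} V14={t,v} V15={x} V23={p,q} V45={s,y}
components per intersection:
  V1: {r,w} {t,v} {u} {x}
  V2: {p,q} {u}
  V3: {p,q} {w}
  V4: {s,y} {t,v}
  V5: {s,y} {x}
  V12: {u}
  V13: {w}
  V14: {t,v}
  V15: {x}
  V23: {p,q}
  V45: {s,y}
C dims 12,6; δ0: rk 6, SNF 1^6
Ȟ^0 = (12 − 6) − 0 = 6, so Ȟ^0 ≅ Z^6
Ȟ^1 = (6 − 0) − 6 = 0, so Ȟ^1 ≅ 0
Ȟ^2 = (0 − 0) − 0 = 0, so Ȟ^2 ≅ 0

Ȟ^0 ≅ Z^6, Ȟ^1 ≅ 0 and Ȟ^2 ≅ 0


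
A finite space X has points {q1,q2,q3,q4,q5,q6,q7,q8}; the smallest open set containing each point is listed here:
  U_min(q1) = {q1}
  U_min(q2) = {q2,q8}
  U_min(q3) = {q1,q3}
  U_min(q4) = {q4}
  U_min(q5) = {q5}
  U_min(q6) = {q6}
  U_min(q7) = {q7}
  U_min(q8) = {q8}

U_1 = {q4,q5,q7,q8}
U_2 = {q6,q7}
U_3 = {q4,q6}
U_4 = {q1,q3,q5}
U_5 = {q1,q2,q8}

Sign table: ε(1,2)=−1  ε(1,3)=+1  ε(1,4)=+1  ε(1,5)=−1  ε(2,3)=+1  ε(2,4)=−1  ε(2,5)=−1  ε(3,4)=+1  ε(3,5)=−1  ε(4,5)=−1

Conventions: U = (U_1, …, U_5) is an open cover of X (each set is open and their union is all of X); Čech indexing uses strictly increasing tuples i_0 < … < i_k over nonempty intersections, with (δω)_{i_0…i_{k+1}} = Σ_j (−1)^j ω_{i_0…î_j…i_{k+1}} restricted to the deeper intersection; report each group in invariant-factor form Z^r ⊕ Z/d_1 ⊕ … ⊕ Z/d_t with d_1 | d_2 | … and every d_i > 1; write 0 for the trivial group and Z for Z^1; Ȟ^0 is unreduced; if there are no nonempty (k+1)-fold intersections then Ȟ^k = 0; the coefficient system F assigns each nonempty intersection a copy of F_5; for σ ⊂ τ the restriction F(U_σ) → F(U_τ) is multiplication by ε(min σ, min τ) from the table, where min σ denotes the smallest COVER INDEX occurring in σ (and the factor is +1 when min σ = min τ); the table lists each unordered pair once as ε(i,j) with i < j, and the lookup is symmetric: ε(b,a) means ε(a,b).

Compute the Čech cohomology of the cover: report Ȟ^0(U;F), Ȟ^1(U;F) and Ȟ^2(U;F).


Ȟ^0 ≅ 0; Ȟ^1 ≅ Z/5; Ȟ^2 ≅ 0

nerve of the cover:
  U12={q7} U13={q4} U14={q5} U15={q8} U23={q6} U45={q1}
C dims 5,6; δ0: rk_F5 5
Ȟ^0 = (5 − 5) − 0 = 0, so Ȟ^0 ≅ 0
Ȟ^1 = (6 − 0) − 5 = 1, so Ȟ^1 ≅ Z/5
Ȟ^2 = (0 − 0) − 0 = 0, so Ȟ^2 ≅ 0


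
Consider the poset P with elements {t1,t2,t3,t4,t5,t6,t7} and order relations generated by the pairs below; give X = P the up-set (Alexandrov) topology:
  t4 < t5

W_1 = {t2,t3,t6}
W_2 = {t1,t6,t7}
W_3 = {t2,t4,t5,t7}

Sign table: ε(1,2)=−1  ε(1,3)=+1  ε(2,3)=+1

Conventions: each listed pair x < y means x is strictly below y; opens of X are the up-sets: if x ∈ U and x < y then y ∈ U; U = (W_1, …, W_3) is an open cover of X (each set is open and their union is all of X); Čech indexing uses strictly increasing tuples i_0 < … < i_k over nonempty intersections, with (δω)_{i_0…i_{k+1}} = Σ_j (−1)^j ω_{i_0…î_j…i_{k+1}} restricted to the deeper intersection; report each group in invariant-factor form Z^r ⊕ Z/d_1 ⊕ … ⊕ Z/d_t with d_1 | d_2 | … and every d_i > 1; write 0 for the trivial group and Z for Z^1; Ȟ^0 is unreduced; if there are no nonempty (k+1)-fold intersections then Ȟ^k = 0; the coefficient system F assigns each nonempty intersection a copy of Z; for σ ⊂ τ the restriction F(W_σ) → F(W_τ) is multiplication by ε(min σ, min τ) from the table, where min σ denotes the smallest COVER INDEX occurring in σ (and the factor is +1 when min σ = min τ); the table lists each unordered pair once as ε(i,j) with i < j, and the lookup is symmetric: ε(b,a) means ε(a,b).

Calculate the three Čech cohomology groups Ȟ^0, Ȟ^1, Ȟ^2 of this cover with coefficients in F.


Ȟ^0 = 0, Ȟ^1 = Z/2 and Ȟ^2 = 0

nerve of the cover:
  W12={t6} W13={t2} W23={t7}
C dims 3,3; δ0: rk 3, SNF 1^2·2
Ȟ^0 = (3 − 3) − 0 = 0, so Ȟ^0 ≅ 0
Ȟ^1 = (3 − 0) − 3 = 0 plus torsion [2], so Ȟ^1 ≅ Z/2
Ȟ^2 = (0 − 0) − 0 = 0, so Ȟ^2 ≅ 0


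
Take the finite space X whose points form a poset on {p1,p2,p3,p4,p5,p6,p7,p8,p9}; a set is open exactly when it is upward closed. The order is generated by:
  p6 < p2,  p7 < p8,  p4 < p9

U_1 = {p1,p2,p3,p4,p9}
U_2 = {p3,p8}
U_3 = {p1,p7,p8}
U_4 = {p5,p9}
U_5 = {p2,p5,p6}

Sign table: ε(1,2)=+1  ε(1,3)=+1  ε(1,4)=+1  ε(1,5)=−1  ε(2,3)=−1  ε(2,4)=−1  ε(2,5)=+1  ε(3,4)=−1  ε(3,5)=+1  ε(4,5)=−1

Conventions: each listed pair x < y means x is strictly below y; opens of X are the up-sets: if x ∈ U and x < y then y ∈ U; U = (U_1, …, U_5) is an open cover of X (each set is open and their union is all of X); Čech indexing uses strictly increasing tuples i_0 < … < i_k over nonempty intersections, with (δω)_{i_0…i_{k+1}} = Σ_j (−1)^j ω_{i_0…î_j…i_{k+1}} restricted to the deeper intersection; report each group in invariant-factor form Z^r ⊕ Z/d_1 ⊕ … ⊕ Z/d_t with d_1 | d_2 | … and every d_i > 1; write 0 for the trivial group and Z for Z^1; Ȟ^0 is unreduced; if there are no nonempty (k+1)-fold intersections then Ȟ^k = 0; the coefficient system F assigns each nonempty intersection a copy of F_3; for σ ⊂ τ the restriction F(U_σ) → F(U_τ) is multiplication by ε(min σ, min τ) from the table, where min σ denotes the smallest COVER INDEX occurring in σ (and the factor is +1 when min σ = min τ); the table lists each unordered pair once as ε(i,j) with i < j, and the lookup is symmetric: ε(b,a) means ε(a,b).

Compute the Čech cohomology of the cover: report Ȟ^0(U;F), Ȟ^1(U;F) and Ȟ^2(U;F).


nonempty overlaps:
  U12={p3} U13={p1} U14={p9} U15={p2} U23={p8} U45={p5}
C dims 5,6; δ0: rk_F3 5
degree 0: 5−5−0 = 0 → Ȟ^0 ≅ 0
degree 1: 6−0−5 = 1 → Ȟ^1 ≅ Z/3
degree 2: 0−0−0 = 0 → Ȟ^2 ≅ 0

Ȟ^0 = 0, Ȟ^1 = Z/3 and Ȟ^2 = 0


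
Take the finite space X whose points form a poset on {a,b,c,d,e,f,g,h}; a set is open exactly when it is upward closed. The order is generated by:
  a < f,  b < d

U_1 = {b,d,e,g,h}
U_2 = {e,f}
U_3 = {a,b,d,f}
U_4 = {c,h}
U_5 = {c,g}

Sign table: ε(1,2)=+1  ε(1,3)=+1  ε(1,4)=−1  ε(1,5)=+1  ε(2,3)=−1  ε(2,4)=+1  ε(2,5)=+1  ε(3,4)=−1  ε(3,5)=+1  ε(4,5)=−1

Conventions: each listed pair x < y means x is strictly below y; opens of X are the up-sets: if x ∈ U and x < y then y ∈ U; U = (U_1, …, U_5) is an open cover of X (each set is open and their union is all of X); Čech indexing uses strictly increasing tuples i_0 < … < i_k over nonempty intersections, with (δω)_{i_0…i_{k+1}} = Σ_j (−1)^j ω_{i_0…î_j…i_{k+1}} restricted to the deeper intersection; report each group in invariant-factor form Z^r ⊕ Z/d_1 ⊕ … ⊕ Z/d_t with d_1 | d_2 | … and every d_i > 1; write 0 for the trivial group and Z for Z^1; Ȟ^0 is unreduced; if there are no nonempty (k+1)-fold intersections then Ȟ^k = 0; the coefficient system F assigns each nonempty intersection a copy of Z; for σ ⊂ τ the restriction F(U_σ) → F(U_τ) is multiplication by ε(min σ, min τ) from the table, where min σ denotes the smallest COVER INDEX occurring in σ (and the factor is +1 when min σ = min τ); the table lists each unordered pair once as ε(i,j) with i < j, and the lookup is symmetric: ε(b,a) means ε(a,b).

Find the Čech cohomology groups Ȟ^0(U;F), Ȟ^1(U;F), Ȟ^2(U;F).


cover nerve:
  U12={e} U13={b,d} U14={h} U15={g} U23={f} U45={c}
C dims 5,6; δ0: rk 5, SNF 1^4·2
Ȟ^0: (5−5)−0=0 ⇒ 0
Ȟ^1: (6−0)−5=1 plus torsion [2] ⇒ Z ⊕ Z/2
Ȟ^2: (0−0)−0=0 ⇒ 0

Ȟ^0 = 0,  Ȟ^1 = Z ⊕ Z/2,  Ȟ^2 = 0


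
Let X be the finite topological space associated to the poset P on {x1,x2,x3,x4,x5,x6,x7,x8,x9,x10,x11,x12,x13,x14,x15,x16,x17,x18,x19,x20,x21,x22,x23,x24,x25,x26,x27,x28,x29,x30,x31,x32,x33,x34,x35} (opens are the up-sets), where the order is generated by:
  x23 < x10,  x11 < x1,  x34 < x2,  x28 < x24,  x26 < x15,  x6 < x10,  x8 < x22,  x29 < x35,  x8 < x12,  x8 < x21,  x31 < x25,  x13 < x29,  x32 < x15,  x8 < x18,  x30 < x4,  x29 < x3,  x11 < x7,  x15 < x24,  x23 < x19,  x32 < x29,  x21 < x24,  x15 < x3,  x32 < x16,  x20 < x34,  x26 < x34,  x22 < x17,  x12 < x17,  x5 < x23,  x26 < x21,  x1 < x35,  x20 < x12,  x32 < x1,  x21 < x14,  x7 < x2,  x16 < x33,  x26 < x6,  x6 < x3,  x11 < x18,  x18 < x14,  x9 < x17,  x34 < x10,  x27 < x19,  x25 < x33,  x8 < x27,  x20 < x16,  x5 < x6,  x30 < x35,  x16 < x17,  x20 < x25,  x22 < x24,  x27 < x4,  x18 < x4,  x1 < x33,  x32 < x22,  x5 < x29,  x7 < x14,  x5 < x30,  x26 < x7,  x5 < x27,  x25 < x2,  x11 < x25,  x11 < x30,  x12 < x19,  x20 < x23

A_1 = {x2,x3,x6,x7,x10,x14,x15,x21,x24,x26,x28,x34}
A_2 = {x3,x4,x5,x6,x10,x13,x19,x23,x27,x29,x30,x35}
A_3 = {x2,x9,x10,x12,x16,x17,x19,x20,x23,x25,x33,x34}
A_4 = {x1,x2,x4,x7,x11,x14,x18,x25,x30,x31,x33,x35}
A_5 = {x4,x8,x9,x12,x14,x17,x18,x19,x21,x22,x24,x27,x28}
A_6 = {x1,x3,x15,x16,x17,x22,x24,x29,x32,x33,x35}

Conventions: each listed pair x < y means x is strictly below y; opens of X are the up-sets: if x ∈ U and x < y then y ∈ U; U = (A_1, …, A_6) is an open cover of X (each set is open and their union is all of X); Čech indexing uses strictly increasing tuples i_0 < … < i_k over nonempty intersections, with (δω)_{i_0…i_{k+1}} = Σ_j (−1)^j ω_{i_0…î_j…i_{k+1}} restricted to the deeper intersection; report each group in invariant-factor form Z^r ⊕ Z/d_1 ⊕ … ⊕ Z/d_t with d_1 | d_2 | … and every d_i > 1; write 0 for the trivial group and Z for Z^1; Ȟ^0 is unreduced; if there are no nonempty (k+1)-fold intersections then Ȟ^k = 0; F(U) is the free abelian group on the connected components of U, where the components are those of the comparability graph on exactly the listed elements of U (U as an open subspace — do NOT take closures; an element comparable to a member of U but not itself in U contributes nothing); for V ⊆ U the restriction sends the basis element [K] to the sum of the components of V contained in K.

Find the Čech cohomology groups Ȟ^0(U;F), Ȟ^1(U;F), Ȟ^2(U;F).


nerve simplices:
  A12={x3,x6,x10} A13={x2,x10,x34} A14={x2,x7,x14} A15={x14,x21,x24,x28} A16={x3,x15,x24} A23={x10,x19,x23} A24={x4,x30,x35} A25={x4,x19,x27} A26={x3,x29,x35} A34={x2,x25,x33} A35={x9,x12,x17,x19} A36={x16,x17,x33} A45={x4,x14,x18} A46={x1,x33,x35} A56={x17,x22,x24}
  A123={x10} A126={x3} A134={x2} A145={x14} A156={x24} A235={x19} A245={x4} A246={x35} A346={x33} A356={x17}
components per intersection:
  A1: {x2,x3,x6,x7,x10,x14,x15,x21,x24,x26,x28,x34}
  A2: {x3,x4,x5,x6,x10,x13,x19,x23,x27,x29,x30,x35}
  A3: {x2,x9,x10,x12,x16,x17,x19,x20,x23,x25,x33,x34}
  A4: {x1,x2,x4,x7,x11,x14,x18,x25,x30,x31,x33,x35}
  A5: {x4,x8,x9,x12,x14,x17,x18,x19,x21,x22,x24,x27,x28}
  A6: {x1,x3,x15,x16,x17,x22,x24,x29,x32,x33,x35}
  A12: {x3,x6,x10}
  A13: {x2,x10,x34}
  A14: {x2,x7,x14}
  A15: {x14,x21,x24,x28}
  A16: {x3,x15,x24}
  A23: {x10,x19,x23}
  A24: {x4,x30,x35}
  A25: {x4,x19,x27}
  A26: {x3,x29,x35}
  A34: {x2,x25,x33}
  A35: {x9,x12,x17,x19}
  A36: {x16,x17,x33}
  A45: {x4,x14,x18}
  A46: {x1,x33,x35}
  A56: {x17,x22,x24}
  A123: {x10}
  A126: {x3}
  A134: {x2}
  A145: {x14}
  A156: {x24}
  A235: {x19}
  A245: {x4}
  A246: {x35}
  A346: {x33}
  A356: {x17}
C dims 6,15,10; δ0: rk 5, SNF 1^5; δ1: rk 10, SNF 1^9·2
degree 0: 6−5−0 = 1 → Ȟ^0 ≅ Z
degree 1: 15−10−5 = 0 → Ȟ^1 ≅ 0
degree 2: 10−0−10 = 0 plus torsion [2] → Ȟ^2 ≅ Z/2

Ȟ^0(U;F) ≅ Z; Ȟ^1(U;F) ≅ 0; Ȟ^2(U;F) ≅ Z/2


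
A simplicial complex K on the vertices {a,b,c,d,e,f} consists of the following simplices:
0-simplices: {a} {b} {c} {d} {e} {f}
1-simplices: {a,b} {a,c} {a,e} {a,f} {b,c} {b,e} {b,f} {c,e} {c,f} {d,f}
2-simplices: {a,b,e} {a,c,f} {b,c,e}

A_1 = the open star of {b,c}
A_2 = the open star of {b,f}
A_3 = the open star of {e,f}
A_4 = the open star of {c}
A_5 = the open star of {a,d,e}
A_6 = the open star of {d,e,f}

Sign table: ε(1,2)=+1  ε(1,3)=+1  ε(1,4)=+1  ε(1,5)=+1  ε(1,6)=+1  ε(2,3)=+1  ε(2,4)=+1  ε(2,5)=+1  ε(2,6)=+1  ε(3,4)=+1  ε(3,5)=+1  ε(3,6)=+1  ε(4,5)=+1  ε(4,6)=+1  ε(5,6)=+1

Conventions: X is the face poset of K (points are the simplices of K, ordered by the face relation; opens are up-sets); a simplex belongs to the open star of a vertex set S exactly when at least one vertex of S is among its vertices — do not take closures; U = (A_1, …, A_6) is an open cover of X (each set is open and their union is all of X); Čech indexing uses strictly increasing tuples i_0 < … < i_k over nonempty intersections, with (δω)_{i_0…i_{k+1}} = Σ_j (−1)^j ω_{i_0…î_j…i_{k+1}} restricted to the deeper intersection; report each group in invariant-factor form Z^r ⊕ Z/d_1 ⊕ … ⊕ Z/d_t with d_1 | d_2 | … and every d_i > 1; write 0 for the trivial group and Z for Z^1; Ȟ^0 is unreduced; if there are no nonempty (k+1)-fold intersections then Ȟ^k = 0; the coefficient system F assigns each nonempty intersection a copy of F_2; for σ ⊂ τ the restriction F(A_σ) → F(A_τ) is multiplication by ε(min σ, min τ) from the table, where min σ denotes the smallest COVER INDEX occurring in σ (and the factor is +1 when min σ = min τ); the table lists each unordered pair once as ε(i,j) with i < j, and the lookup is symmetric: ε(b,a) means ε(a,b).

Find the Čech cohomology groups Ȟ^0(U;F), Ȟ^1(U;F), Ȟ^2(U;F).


Ȟ^0 = Z/2, Ȟ^1 = 0, Ȟ^2 = 0

intersection data:
  A1={{b},{c},{a,b},{a,c},{b,c},{b,e},{b,f},{c,e},{c,f},{a,b,e},{a,c,f},{b,c,e}} A2={{b},{f},{a,b},{a,f},{b,c},{b,e},{b,f},{c,f},{d,f},{a,b,e},{a,c,f},{b,c,e}} A3={{e},{f},{a,e},{a,f},{b,e},{b,f},{c,e},{c,f},{d,f},{a,b,e},{a,c,f},{b,c,e}} A4={{c},{a,c},{b,c},{c,e},{c,f},{a,c,f},{b,c,e}} A5={{a},{d},{e},{a,b},{a,c},{a,e},{a,f},{b,e},{c,e},{d,f},{a,b,e},{a,c,f},{b,c,e}} A6={{d},{e},{f},{a,e},{a,f},{b,e},{b,f},{c,e},{c,f},{d,f},{a,b,e},{a,c,f},{b,c,e}}
  A12={{b},{a,b},{b,c},{b,e},{b,f},{c,f},{a,b,e},{a,c,f},{b,c,e}} A13={{b,e},{b,f},{c,e},{c,f},{a,b,e},{a,c,f},{b,c,e}} A14={{c},{a,c},{b,c},{c,e},{c,f},{a,c,f},{b,c,e}} A15={{a,b},{a,c},{b,e},{c,e},{a,b,e},{a,c,f},{b,c,e}} A16={{b,e},{b,f},{c,e},{c,f},{a,b,e},{a,c,f},{b,c,e}} A23={{f},{a,f},{b,e},{b,f},{c,f},{d,f},{a,b,e},{a,c,f},{b,c,e}} A24={{b,c},{c,f},{a,c,f},{b,c,e}} A25={{a,b},{a,f},{b,e},{d,f},{a,b,e},{a,c,f},{b,c,e}} A26={{f},{a,f},{b,e},{b,f},{c,f},{d,f},{a,b,e},{a,c,f},{b,c,e}} A34={{c,e},{c,f},{a,c,f},{b,c,e}} A35={{e},{a,e},{a,f},{b,e},{c,e},{d,f},{a,b,e},{a,c,f},{b,c,e}} A36={{e},{f},{a,e},{a,f},{b,e},{b,f},{c,e},{c,f},{d,f},{a,b,e},{a,c,f},{b,c,e}} A45={{a,c},{c,e},{a,c,f},{b,c,e}} A46={{c,e},{c,f},{a,c,f},{b,c,e}} A56={{d},{e},{a,e},{a,f},{b,e},{c,e},{d,f},{a,b,e},{a,c,f},{b,c,e}}
  A123={{b,e},{b,f},{c,f},{a,b,e},{a,c,f},{b,c,e}} A124={{b,c},{c,f},{a,c,f},{b,c,e}} A125={{a,b},{b,e},{a,b,e},{a,c,f},{b,c,e}} A126={{b,e},{b,f},{c,f},{a,b,e},{a,c,f},{b,c,e}} A134={{c,e},{c,f},{a,c,f},{b,c,e}} A135={{b,e},{c,e},{a,b,e},{a,c,f},{b,c,e}} A136={{b,e},{b,f},{c,e},{c,f},{a,b,e},{a,c,f},{b,c,e}} A145={{a,c},{c,e},{a,c,f},{b,c,e}} A146={{c,e},{c,f},{a,c,f},{b,c,e}} A156={{b,e},{c,e},{a,b,e},{a,c,f},{b,c,e}} A234={{c,f},{a,c,f},{b,c,e}} A235={{a,f},{b,e},{d,f},{a,b,e},{a,c,f},{b,c,e}} A236={{f},{a,f},{b,e},{b,f},{c,f},{d,f},{a,b,e},{a,c,f},{b,c,e}} A245={{a,c,f},{b,c,e}} A246={{c,f},{a,c,f},{b,c,e}} A256={{a,f},{b,e},{d,f},{a,b,e},{a,c,f},{b,c,e}} A345={{c,e},{a,c,f},{b,c,e}} A346={{c,e},{c,f},{a,c,f},{b,c,e}} A356={{e},{a,e},{a,f},{b,e},{c,e},{d,f},{a,b,e},{a,c,f},{b,c,e}} A456={{c,e},{a,c,f},{b,c,e}}
  A1234={{c,f},{a,c,f},{b,c,e}} A1235={{b,e},{a,b,e},{a,c,f},{b,c,e}} A1236={{b,e},{b,f},{c,f},{a,b,e},{a,c,f},{b,c,e}} A1245={{a,c,f},{b,c,e}} A1246={{c,f},{a,c,f},{b,c,e}} A1256={{b,e},{a,b,e},{a,c,f},{b,c,e}} A1345={{c,e},{a,c,f},{b,c,e}} A1346={{c,e},{c,f},{a,c,f},{b,c,e}} A1356={{b,e},{c,e},{a,b,e},{a,c,f},{b,c,e}} A1456={{c,e},{a,c,f},{b,c,e}} A2345={{a,c,f},{b,c,e}} A2346={{c,f},{a,c,f},{b,c,e}} A2356={{a,f},{b,e},{d,f},{a,b,e},{a,c,f},{b,c,e}} A2456={{a,c,f},{b,c,e}} A3456={{c,e},{a,c,f},{b,c,e}}
  A12345={{a,c,f},{b,c,e}} A12346={{c,f},{a,c,f},{b,c,e}} A12356={{b,e},{a,b,e},{a,c,f},{b,c,e}} A12456={{a,c,f},{b,c,e}} A13456={{c,e},{a,c,f},{b,c,e}} A23456={{a,c,f},{b,c,e}}
  A123456={{a,c,f},{b,c,e}}
C dims 6,15,20,15; δ0: rk_F2 5; δ1: rk_F2 10; δ2: rk_F2 10
Ȟ^0 = (6 − 5) − 0 = 1, so Ȟ^0 ≅ Z/2
Ȟ^1 = (15 − 10) − 5 = 0, so Ȟ^1 ≅ 0
Ȟ^2 = (20 − 10) − 10 = 0, so Ȟ^2 ≅ 0


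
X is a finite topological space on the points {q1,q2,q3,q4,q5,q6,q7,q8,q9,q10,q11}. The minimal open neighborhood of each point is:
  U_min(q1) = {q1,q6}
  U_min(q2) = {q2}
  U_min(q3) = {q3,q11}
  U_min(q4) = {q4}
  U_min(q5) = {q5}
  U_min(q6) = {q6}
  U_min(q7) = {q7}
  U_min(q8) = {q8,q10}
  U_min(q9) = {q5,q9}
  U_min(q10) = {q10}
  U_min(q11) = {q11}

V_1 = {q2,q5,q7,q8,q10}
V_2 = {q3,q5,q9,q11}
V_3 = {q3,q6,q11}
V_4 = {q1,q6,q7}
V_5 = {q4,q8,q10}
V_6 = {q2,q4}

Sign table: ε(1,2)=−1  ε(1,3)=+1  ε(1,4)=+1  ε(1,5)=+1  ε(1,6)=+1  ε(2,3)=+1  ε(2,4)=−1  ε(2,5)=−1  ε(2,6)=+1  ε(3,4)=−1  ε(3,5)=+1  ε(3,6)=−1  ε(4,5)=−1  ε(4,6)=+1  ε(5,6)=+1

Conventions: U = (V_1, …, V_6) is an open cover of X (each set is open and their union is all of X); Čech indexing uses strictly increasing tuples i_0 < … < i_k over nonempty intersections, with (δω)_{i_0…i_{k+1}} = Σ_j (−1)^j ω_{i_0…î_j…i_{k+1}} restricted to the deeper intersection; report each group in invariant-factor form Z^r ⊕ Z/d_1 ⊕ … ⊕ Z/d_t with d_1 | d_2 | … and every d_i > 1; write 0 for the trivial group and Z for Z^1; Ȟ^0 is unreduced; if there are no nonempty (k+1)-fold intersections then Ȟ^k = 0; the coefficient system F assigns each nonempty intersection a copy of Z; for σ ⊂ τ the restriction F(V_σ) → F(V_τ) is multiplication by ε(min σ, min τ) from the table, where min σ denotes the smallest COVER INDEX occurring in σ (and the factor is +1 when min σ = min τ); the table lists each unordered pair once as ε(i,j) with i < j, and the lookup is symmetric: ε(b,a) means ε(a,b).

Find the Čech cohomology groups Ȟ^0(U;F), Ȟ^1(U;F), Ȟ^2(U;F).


nerve simplices:
  V12={q5} V14={q7} V15={q8,q10} V16={q2} V23={q3,q11} V34={q6} V56={q4}
C dims 6,7; δ0: rk 5, SNF 1^5
degree 0: 6−5−0 = 1 → Ȟ^0 ≅ Z
degree 1: 7−0−5 = 2 → Ȟ^1 ≅ Z^2
degree 2: 0−0−0 = 0 → Ȟ^2 ≅ 0

Ȟ^0 ≅ Z, Ȟ^1 ≅ Z^2 and Ȟ^2 ≅ 0


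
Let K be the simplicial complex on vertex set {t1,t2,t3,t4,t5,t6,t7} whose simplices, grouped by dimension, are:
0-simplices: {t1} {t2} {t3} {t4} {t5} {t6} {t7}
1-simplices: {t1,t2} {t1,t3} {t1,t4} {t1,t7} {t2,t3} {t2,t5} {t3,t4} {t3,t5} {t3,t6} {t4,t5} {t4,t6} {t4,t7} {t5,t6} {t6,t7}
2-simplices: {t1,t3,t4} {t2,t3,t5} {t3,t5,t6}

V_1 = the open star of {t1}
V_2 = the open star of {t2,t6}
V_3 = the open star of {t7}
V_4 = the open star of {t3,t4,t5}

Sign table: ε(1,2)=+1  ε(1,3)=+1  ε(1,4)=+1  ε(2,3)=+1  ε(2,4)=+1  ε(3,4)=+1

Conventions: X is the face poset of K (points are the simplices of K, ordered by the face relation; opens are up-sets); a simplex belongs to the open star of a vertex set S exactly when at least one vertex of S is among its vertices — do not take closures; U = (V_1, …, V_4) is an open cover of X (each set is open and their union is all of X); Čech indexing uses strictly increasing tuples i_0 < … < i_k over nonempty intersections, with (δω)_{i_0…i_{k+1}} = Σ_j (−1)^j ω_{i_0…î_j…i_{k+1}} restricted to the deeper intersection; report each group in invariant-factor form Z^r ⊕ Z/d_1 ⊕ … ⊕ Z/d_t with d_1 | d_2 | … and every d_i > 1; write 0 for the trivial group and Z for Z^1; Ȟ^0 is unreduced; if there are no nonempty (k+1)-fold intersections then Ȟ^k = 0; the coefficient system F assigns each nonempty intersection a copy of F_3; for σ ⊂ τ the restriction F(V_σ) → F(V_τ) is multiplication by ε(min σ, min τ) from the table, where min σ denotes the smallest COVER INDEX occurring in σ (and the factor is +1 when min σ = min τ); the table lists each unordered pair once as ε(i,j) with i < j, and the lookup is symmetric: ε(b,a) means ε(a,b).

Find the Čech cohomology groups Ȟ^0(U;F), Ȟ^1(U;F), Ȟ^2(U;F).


Ȟ^0(U;F) ≅ Z/3, Ȟ^1(U;F) ≅ Z/3 ⊕ Z/3 ⊕ Z/3, Ȟ^2(U;F) ≅ 0

cover nerve:
  V1={{t1},{t1,t2},{t1,t3},{t1,t4},{t1,t7},{t1,t3,t4}} V2={{t2},{t6},{t1,t2},{t2,t3},{t2,t5},{t3,t6},{t4,t6},{t5,t6},{t6,t7},{t2,t3,t5},{t3,t5,t6}} V3={{t7},{t1,t7},{t4,t7},{t6,t7}} V4={{t3},{t4},{t5},{t1,t3},{t1,t4},{t2,t3},{t2,t5},{t3,t4},{t3,t5},{t3,t6},{t4,t5},{t4,t6},{t4,t7},{t5,t6},{t1,t3,t4},{t2,t3,t5},{t3,t5,t6}}
  V12={{t1,t2}} V13={{t1,t7}} V14={{t1,t3},{t1,t4},{t1,t3,t4}} V23={{t6,t7}} V24={{t2,t3},{t2,t5},{t3,t6},{t4,t6},{t5,t6},{t2,t3,t5},{t3,t5,t6}} V34={{t4,t7}}
C dims 4,6; δ0: rk_F3 3
Ȟ^0: (4−3)−0=1 ⇒ Z/3
Ȟ^1: (6−0)−3=3 ⇒ Z/3 ⊕ Z/3 ⊕ Z/3
Ȟ^2: (0−0)−0=0 ⇒ 0


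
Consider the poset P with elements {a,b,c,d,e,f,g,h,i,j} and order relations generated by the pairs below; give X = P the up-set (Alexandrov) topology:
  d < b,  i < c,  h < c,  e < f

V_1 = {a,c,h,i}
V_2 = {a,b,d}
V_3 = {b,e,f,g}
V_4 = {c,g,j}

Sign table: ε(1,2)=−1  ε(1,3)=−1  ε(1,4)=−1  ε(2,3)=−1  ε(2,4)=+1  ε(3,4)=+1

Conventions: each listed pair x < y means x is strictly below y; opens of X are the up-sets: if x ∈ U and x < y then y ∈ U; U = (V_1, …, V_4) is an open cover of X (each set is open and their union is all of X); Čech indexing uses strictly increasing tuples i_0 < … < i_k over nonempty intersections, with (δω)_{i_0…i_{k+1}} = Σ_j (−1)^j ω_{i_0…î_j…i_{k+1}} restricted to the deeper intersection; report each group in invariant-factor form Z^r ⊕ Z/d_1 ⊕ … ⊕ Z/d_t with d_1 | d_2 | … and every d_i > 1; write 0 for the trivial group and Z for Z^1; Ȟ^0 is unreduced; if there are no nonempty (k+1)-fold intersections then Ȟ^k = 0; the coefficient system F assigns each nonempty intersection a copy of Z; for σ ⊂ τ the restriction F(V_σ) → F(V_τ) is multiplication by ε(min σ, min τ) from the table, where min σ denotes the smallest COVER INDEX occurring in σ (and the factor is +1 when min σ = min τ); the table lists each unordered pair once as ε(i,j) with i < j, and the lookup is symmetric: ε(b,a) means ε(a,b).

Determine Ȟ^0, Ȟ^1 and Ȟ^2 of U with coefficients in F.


intersection data:
  V12={a} V14={c} V23={b} V34={g}
C dims 4,4; δ0: rk 4, SNF 1^3·2
Ȟ^0 = (4 − 4) − 0 = 0, so Ȟ^0 ≅ 0
Ȟ^1 = (4 − 0) − 4 = 0 plus torsion [2], so Ȟ^1 ≅ Z/2
Ȟ^2 = (0 − 0) − 0 = 0, so Ȟ^2 ≅ 0

Ȟ^0(U;F) ≅ 0, Ȟ^1(U;F) ≅ Z/2, Ȟ^2(U;F) ≅ 0


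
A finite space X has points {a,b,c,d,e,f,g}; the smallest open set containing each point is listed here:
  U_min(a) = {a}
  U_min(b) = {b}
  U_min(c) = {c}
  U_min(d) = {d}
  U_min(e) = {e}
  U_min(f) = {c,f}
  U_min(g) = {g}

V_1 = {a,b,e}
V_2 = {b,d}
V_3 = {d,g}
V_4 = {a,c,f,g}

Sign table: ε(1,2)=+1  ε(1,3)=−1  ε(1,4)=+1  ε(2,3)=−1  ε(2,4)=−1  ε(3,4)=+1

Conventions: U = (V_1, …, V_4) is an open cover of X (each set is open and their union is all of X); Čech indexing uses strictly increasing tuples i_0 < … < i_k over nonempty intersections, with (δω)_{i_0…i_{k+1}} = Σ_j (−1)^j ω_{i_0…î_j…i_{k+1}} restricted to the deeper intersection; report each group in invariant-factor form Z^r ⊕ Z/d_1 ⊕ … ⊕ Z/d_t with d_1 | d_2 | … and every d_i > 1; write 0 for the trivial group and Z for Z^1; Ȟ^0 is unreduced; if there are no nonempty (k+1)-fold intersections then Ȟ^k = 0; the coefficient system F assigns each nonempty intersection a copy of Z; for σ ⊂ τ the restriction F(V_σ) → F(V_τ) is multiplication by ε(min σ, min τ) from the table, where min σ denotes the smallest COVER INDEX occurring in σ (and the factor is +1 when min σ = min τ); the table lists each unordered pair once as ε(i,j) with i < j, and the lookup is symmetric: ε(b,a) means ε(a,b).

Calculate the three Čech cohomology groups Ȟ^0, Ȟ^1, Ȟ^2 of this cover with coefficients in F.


Ȟ^0 = 0, Ȟ^1 = Z/2 and Ȟ^2 = 0

nerve simplices:
  V12={b} V14={a} V23={d} V34={g}
C dims 4,4; δ0: rk 4, SNF 1^3·2
degree 0: 4−4−0 = 0 → Ȟ^0 ≅ 0
degree 1: 4−0−4 = 0 plus torsion [2] → Ȟ^1 ≅ Z/2
degree 2: 0−0−0 = 0 → Ȟ^2 ≅ 0


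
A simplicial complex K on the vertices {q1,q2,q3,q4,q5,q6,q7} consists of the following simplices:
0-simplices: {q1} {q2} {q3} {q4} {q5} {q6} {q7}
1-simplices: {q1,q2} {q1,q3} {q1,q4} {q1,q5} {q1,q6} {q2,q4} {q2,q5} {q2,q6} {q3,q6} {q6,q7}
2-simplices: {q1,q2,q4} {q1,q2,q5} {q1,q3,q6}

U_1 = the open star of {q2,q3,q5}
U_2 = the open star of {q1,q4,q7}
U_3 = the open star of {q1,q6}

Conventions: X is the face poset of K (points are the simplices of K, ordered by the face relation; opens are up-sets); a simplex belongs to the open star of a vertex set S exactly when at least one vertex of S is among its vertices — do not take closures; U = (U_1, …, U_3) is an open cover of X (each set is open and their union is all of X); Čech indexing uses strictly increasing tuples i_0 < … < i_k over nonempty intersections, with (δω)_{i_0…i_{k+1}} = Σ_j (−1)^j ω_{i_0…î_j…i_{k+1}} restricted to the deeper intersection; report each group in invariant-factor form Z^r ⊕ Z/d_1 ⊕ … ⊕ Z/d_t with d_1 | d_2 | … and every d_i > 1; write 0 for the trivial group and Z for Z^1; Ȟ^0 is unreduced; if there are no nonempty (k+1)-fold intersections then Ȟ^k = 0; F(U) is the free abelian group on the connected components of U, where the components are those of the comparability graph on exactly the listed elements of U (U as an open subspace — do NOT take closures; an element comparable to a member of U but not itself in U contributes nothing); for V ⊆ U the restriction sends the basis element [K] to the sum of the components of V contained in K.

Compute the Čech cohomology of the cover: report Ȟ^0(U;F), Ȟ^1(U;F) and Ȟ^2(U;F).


nerve of the cover:
  U1={{q2},{q3},{q5},{q1,q2},{q1,q3},{q1,q5},{q2,q4},{q2,q5},{q2,q6},{q3,q6},{q1,q2,q4},{q1,q2,q5},{q1,q3,q6}} U2={{q1},{q4},{q7},{q1,q2},{q1,q3},{q1,q4},{q1,q5},{q1,q6},{q2,q4},{q6,q7},{q1,q2,q4},{q1,q2,q5},{q1,q3,q6}} U3={{q1},{q6},{q1,q2},{q1,q3},{q1,q4},{q1,q5},{q1,q6},{q2,q6},{q3,q6},{q6,q7},{q1,q2,q4},{q1,q2,q5},{q1,q3,q6}}
  U12={{q1,q2},{q1,q3},{q1,q5},{q2,q4},{q1,q2,q4},{q1,q2,q5},{q1,q3,q6}} U13={{q1,q2},{q1,q3},{q1,q5},{q2,q6},{q3,q6},{q1,q2,q4},{q1,q2,q5},{q1,q3,q6}} U23={{q1},{q1,q2},{q1,q3},{q1,q4},{q1,q5},{q1,q6},{q6,q7},{q1,q2,q4},{q1,q2,q5},{q1,q3,q6}}
  U123={{q1,q2},{q1,q3},{q1,q5},{q1,q2,q4},{q1,q2,q5},{q1,q3,q6}}
components per intersection:
  U1: {{q2},{q5},{q1,q2},{q1,q5},{q2,q4},{q2,q5},{q2,q6},{q1,q2,q4},{q1,q2,q5}} {{q3},{q1,q3},{q3,q6},{q1,q3,q6}}
  U2: {{q1},{q4},{q1,q2},{q1,q3},{q1,q4},{q1,q5},{q1,q6},{q2,q4},{q1,q2,q4},{q1,q2,q5},{q1,q3,q6}} {{q7},{q6,q7}}
  U3: {{q1},{q6},{q1,q2},{q1,q3},{q1,q4},{q1,q5},{q1,q6},{q2,q6},{q3,q6},{q6,q7},{q1,q2,q4},{q1,q2,q5},{q1,q3,q6}}
  U12: {{q1,q2},{q1,q5},{q2,q4},{q1,q2,q4},{q1,q2,q5}} {{q1,q3},{q1,q3,q6}}
  U13: {{q1,q2},{q1,q5},{q1,q2,q4},{q1,q2,q5}} {{q1,q3},{q3,q6},{q1,q3,q6}} {{q2,q6}}
  U23: {{q1},{q1,q2},{q1,q3},{q1,q4},{q1,q5},{q1,q6},{q1,q2,q4},{q1,q2,q5},{q1,q3,q6}} {{q6,q7}}
  U123: {{q1,q2},{q1,q5},{q1,q2,q4},{q1,q2,q5}} {{q1,q3},{q1,q3,q6}}
C dims 5,7,2; δ0: rk 4, SNF 1^4; δ1: rk 2, SNF 1^2
Ȟ^0 = (5 − 4) − 0 = 1, so Ȟ^0 ≅ Z
Ȟ^1 = (7 − 2) − 4 = 1, so Ȟ^1 ≅ Z
Ȟ^2 = (2 − 0) − 2 = 0, so Ȟ^2 ≅ 0

Ȟ^0 = Z, Ȟ^1 = Z and Ȟ^2 = 0


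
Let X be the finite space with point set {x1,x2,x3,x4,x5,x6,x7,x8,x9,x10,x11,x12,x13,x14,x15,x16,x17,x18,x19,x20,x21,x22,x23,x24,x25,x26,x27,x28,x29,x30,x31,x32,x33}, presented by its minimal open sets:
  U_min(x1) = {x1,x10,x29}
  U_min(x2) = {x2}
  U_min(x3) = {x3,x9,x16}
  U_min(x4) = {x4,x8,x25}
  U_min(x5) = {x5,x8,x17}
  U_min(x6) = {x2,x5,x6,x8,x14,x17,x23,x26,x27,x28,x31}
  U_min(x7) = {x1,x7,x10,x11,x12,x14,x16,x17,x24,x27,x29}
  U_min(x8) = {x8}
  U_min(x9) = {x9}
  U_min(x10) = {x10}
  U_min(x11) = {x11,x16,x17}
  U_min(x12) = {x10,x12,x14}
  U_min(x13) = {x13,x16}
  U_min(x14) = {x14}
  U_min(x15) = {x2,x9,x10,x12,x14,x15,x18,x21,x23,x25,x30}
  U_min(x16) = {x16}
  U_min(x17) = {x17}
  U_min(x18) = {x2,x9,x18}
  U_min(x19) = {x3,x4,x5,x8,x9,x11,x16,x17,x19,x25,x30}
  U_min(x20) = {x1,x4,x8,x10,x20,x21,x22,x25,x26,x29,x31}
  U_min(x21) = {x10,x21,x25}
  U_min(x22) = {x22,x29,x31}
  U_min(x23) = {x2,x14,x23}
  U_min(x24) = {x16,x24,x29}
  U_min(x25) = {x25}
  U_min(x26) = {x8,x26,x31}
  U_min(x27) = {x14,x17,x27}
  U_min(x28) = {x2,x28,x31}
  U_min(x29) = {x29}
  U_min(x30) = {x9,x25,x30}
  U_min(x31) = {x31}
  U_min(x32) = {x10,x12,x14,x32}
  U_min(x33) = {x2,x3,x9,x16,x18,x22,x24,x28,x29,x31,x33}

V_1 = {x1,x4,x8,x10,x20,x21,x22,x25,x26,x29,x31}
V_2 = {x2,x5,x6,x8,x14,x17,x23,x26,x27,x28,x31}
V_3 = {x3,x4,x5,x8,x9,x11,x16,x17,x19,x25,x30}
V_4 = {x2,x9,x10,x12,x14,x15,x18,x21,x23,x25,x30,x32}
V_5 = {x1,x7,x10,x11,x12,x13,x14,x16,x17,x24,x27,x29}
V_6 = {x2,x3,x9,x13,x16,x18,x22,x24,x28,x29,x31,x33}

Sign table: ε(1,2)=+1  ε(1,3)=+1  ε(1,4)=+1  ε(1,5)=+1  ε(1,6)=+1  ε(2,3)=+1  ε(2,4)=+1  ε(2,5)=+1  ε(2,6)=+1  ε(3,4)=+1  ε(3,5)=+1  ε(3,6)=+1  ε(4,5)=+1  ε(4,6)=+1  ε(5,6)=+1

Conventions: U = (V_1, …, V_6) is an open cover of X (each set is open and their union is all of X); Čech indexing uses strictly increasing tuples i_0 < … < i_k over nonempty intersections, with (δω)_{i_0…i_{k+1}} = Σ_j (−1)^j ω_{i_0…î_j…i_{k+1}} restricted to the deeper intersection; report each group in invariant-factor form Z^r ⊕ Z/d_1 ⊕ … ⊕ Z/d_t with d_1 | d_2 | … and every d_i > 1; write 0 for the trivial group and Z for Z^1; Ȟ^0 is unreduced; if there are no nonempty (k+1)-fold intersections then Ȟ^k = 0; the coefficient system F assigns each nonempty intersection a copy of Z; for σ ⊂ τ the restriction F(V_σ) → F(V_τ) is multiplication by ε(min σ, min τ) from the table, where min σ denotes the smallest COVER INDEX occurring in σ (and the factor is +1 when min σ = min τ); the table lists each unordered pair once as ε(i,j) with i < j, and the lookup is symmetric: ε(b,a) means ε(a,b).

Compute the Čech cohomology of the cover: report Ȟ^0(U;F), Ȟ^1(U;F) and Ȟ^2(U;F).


intersection data:
  V12={x8,x26,x31} V13={x4,x8,x25} V14={x10,x21,x25} V15={x1,x10,x29} V16={x22,x29,x31} V23={x5,x8,x17} V24={x2,x14,x23} V25={x14,x17,x27} V26={x2,x28,x31} V34={x9,x25,x30} V35={x11,x16,x17} V36={x3,x9,x16} V45={x10,x12,x14} V46={x2,x9,x18} V56={x13,x16,x24,x29}
  V123={x8} V126={x31} V134={x25} V145={x10} V156={x29} V235={x17} V245={x14} V246={x2} V346={x9} V356={x16}
C dims 6,15,10; δ0: rk 5, SNF 1^5; δ1: rk 10, SNF 1^9·2
Ȟ^0 = (6 − 5) − 0 = 1, so Ȟ^0 ≅ Z
Ȟ^1 = (15 − 10) − 5 = 0, so Ȟ^1 ≅ 0
Ȟ^2 = (10 − 0) − 10 = 0 plus torsion [2], so Ȟ^2 ≅ Z/2

Ȟ^0(U;F) ≅ Z, Ȟ^1(U;F) ≅ 0, Ȟ^2(U;F) ≅ Z/2


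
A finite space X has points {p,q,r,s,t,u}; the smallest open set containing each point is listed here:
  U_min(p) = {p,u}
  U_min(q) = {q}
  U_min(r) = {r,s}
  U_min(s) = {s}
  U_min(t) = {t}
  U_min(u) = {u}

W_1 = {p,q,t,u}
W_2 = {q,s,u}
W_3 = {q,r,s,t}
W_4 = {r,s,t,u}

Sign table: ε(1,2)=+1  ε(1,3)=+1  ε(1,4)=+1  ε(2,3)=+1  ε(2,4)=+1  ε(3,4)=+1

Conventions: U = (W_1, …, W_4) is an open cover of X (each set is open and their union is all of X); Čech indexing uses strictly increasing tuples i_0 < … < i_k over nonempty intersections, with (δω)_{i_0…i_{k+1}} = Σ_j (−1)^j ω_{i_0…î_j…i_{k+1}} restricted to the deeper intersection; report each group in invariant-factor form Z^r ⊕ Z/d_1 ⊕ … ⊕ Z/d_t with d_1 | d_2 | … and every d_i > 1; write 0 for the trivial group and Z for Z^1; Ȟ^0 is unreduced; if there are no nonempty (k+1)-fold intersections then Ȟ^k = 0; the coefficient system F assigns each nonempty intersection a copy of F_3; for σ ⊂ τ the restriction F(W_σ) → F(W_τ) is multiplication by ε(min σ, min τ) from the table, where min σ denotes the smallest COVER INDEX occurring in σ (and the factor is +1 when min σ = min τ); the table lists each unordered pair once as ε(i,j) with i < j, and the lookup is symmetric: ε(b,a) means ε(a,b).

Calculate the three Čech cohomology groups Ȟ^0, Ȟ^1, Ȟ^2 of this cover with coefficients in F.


nerve simplices:
  W12={q,u} W13={q,t} W14={t,u} W23={q,s} W24={s,u} W34={r,s,t}
  W123={q} W124={u} W134={t} W234={s}
C dims 4,6,4; δ0: rk_F3 3; δ1: rk_F3 3
degree 0: 4−3−0 = 1 → Ȟ^0 ≅ Z/3
degree 1: 6−3−3 = 0 → Ȟ^1 ≅ 0
degree 2: 4−0−3 = 1 → Ȟ^2 ≅ Z/3

Ȟ^0 = Z/3, Ȟ^1 = 0, Ȟ^2 = Z/3


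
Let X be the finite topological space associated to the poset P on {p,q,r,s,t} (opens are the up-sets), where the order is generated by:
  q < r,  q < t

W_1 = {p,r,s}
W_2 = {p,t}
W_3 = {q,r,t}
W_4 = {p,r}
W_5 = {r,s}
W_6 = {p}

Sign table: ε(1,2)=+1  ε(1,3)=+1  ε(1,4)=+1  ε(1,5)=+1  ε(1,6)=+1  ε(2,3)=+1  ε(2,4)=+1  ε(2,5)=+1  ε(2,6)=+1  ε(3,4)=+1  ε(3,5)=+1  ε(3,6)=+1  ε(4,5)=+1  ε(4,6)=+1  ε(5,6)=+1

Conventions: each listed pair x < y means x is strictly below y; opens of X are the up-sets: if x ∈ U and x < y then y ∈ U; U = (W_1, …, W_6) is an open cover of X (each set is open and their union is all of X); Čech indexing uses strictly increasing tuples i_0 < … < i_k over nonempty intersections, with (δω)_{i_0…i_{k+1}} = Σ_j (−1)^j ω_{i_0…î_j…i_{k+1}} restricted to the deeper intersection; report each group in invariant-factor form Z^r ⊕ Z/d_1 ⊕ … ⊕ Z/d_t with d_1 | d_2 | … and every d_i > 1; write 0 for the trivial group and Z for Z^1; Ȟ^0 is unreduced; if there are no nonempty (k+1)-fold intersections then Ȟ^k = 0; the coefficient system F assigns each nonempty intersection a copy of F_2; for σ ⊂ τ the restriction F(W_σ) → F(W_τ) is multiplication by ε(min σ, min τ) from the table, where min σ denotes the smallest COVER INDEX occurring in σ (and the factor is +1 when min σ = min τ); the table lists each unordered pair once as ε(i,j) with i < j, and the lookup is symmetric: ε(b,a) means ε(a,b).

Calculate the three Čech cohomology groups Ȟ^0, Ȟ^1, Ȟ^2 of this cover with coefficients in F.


nerve simplices:
  W12={p} W13={r} W14={p,r} W15={r,s} W16={p} W23={t} W24={p} W26={p} W34={r} W35={r} W45={r} W46={p}
  W124={p} W126={p} W134={r} W135={r} W145={r} W146={p} W246={p} W345={r}
  W1246={p} W1345={r}
C dims 6,12,8,2; δ0: rk_F2 5; δ1: rk_F2 6; δ2: rk_F2 2
degree 0: 6−5−0 = 1 → Ȟ^0 ≅ Z/2
degree 1: 12−6−5 = 1 → Ȟ^1 ≅ Z/2
degree 2: 8−2−6 = 0 → Ȟ^2 ≅ 0

Ȟ^0 = Z/2, Ȟ^1 = Z/2, Ȟ^2 = 0
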